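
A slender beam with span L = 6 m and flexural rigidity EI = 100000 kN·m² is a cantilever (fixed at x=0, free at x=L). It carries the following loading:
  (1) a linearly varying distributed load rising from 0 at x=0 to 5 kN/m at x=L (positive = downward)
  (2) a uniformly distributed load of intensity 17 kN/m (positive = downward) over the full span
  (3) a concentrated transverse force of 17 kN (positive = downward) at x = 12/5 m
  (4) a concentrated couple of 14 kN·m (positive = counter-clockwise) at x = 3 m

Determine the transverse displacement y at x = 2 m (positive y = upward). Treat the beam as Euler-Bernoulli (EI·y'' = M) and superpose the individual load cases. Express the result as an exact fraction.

y(2) = -3479/562500 m

Load 1 — triangular load w₀=5 kN/m (0→w₀ over full span):
  y_1 = (w₀Lx³/12-w₀L²x²/6-w₀x⁵/(120L))/EI = (5·6·2³/12-5·6²·2²/6-5·2⁵/(120·6))/100000 = -451/450000 m
Load 2 — uniform load w=17 kN/m over full span:
  y_2 = -wx²(x²-4Lx+6L²)/(24EI) = -17·2²·(2²-4·6·2+6·6²)/(24·100000) = -731/150000 m
Load 3 — point force P=17 kN at a=12/5 m (b=L-a=18/5):
  y_3 = -Px²(3a-x)/(6EI)  [x≤a] = -17·2²·(3·(12/5)-2)/(6·100000) = -221/375000 m
Load 4 — applied couple M₀=14 kN·m at a=3 m (b=L-a=3):
  y_4 = M₀x²/(2EI)  [x≤a] = 14·2²/(2·100000) = 7/25000 m
Superposition: y = Σ y_i = -3479/562500 m ≈ -0.006185 m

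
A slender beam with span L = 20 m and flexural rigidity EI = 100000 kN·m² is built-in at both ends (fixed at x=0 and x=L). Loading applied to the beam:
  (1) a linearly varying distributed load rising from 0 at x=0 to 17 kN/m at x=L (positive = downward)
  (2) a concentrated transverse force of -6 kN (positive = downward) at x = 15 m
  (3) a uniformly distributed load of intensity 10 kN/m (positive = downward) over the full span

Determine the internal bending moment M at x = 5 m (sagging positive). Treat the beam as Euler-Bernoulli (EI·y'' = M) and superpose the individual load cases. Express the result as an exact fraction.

Load 1 — triangular load w₀=17 kN/m (0→w₀ over full span):
  M_1 = 3w₀Lx/20 - w₀L²/30 - w₀x³/(6L) = 3·17·20·5/20 - 17·20²/30 - 17·5³/(6·20) = 85/8 kN·m
Load 2 — point force P=-6 kN at a=15 m (b=L-a=5):
  M_2 = Pb²(3a+b)x/L³ - Pab²/L²  [x≤a] = (-6)·5²·(3·15+5)·5/20³ - (-6)·15·5²/20² = 15/16 kN·m
Load 3 — uniform load w=10 kN/m over full span:
  M_3 = wLx/2 - wL²/12 - wx²/2 = 10·20·5/2 - 10·20²/12 - 10·5²/2 = 125/3 kN·m
Superposition: M = Σ M_i = 2555/48 kN·m ≈ 53.229167 kN·m

M(5) = 2555/48 kN·m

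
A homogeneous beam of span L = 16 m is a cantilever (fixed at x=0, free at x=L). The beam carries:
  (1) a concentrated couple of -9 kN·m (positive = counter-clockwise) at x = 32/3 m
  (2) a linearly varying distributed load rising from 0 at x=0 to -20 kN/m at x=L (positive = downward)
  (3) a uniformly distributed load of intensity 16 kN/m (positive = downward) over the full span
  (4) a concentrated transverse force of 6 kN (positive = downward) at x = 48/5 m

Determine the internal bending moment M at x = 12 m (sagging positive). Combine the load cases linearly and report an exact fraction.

Load 1 — applied couple M₀=-9 kN·m at a=32/3 m (b=L-a=16/3):
  M_1 = 0  [x>a] = 0 kN·m
Load 2 — triangular load w₀=-20 kN/m (0→w₀ over full span):
  M_2 = w₀Lx/2 - w₀L²/3 - w₀x³/(6L) = (-20)·16·12/2 - (-20)·16²/3 - (-20)·12³/(6·16) = 440/3 kN·m
Load 3 — uniform load w=16 kN/m over full span:
  M_3 = -w(L-x)²/2 = -16·(16-12)²/2 = -128 kN·m
Load 4 — point force P=6 kN at a=48/5 m (b=L-a=32/5):
  M_4 = 0  [x>a] = 0 kN·m
Superposition: M = Σ M_i = 56/3 kN·m ≈ 18.666667 kN·m

M(12) = 56/3 kN·m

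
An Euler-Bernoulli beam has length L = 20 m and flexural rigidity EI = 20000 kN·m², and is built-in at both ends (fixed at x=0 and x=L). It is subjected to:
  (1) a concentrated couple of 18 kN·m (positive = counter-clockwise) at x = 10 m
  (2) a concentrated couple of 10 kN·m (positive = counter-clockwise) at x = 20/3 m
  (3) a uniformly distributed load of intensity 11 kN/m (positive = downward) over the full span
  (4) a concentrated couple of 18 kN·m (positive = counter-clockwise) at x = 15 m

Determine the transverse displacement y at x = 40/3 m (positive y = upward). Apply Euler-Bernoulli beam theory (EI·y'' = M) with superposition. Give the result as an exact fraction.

y(40/3) = -1477/8100 m

Load 1 — applied couple M₀=18 kN·m at a=10 m (b=L-a=10):
  y_1 = (R_Ax³/6 - M_Ax²/2 - M₀(x-a)²/2)/EI  [x>a] with R_A=27/20, M_A=9/2 = ((27/20)·(40/3)³/6 - (9/2)·(40/3)²/2 - 18·((40/3)-10)²/2)/20000 = 1/600 m
Load 2 — applied couple M₀=10 kN·m at a=20/3 m (b=L-a=40/3):
  y_2 = (R_Ax³/6 - M_Ax²/2 - M₀(x-a)²/2)/EI  [x>a] with R_A=2/3, M_A=0 = ((2/3)·(40/3)³/6 - 0·(40/3)²/2 - 10·((40/3)-(20/3))²/2)/20000 = 1/486 m
Load 3 — uniform load w=11 kN/m over full span:
  y_3 = -wx²(L-x)²/(24EI) = -11·(40/3)²·(20-(40/3))²/(24·20000) = -44/243 m
Load 4 — applied couple M₀=18 kN·m at a=15 m (b=L-a=5):
  y_4 = (R_Ax³/6 - M_Ax²/2)/EI  [x≤a] with R_A=81/80, M_A=45/8 = ((81/80)·(40/3)³/6 - (45/8)·(40/3)²/2)/20000 = -1/200 m
Superposition: y = Σ y_i = -1477/8100 m ≈ -0.182346 m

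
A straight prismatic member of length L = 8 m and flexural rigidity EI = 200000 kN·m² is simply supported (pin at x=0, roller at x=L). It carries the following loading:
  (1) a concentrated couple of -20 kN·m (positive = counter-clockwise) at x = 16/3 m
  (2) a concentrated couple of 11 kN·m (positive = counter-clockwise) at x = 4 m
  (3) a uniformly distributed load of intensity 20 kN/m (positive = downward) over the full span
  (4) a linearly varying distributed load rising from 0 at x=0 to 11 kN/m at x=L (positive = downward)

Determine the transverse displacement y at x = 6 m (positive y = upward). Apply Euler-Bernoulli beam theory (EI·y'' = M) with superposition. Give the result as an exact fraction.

y(6) = -2141/450000 m

Load 1 — applied couple M₀=-20 kN·m at a=16/3 m (b=L-a=8/3):
  y_1 = (M₀x³/(6L)-M₀(x-a)²/2+C₁x)/EI  [x>a] with C₁=M₀(3b²-L²)/(6L)=160/9 = ((-20)·6³/(6·8)-(-20)·(6-(16/3))²/2+(160/9)·6)/200000 = 19/180000 m
Load 2 — applied couple M₀=11 kN·m at a=4 m (b=L-a=4):
  y_2 = (M₀x³/(6L)-M₀(x-a)²/2+C₁x)/EI  [x>a] with C₁=M₀(3b²-L²)/(6L)=-11/3 = (11·6³/(6·8)-11·(6-4)²/2+(-11/3)·6)/200000 = 11/400000 m
Load 3 — uniform load w=20 kN/m over full span:
  y_3 = -wx(L³-2Lx²+x³)/(24EI) = -20·6·(8³-2·8·6²+6³)/(24·200000) = -19/5000 m
Load 4 — triangular load w₀=11 kN/m (0→w₀ over full span):
  y_4 = -w₀x(7L⁴-10L²x²+3x⁴)/(360LEI) = -11·6·(7·8⁴-10·8²·6²+3·6⁴)/(360·8·200000) = -1309/1200000 m
Superposition: y = Σ y_i = -2141/450000 m ≈ -0.004758 m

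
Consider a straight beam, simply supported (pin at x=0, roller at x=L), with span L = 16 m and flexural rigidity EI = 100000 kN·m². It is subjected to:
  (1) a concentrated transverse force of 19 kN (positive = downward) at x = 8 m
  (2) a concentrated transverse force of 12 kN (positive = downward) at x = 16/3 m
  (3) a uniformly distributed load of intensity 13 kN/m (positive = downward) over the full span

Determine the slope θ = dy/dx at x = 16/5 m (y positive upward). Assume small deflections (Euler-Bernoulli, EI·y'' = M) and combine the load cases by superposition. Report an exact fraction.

Load 1 — point force P=19 kN at a=8 m (b=L-a=8):
  θ_1 = -Pb(L²-b²-3x²)/(6LEI)  [x≤a] = -19·8·(16²-8²-3·(16/5)²)/(6·16·100000) = -399/156250 rad
Load 2 — point force P=12 kN at a=16/3 m (b=L-a=32/3):
  θ_2 = -Pb(L²-b²-3x²)/(6LEI)  [x≤a] = -12·(32/3)·(16²-(32/3)²-3·(16/5)²)/(6·16·100000) = -3136/2109375 rad
Load 3 — uniform load w=13 kN/m over full span:
  θ_3 = -w(L³-6Lx²+4x³)/(24EI) = -13·(16³-6·16·(16/5)²+4·(16/5)³)/(24·100000) = -6864/390625 rad
Superposition: θ = Σ θ_i = -455881/21093750 rad ≈ -0.021612 rad

θ(16/5) = -455881/21093750 rad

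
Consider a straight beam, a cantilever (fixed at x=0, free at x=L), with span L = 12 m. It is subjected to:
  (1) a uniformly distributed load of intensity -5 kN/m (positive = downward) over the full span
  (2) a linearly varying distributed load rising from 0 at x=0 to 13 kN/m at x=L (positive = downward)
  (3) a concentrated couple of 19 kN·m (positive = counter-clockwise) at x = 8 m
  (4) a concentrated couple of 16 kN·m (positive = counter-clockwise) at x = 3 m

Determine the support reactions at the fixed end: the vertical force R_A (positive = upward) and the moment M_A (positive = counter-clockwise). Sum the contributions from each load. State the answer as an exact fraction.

R_A = 18 kN, M_A = 229 kN·m

Load 1 — uniform load w=-5 kN/m over full span:
  R_A = wL = (-5)·12 = -60 kN
  M_A = wL²/2 = (-5)·12²/2 = -360 kN·m
Load 2 — triangular load w₀=13 kN/m (0→w₀ over full span):
  R_A = w₀L/2 = 13·12/2 = 78 kN
  M_A = w₀L²/3 = 13·12²/3 = 624 kN·m
Load 3 — applied couple M₀=19 kN·m at a=8 m (b=L-a=4):
  R_A = 0 kN
  M_A = -M₀ = -19 kN·m
Load 4 — applied couple M₀=16 kN·m at a=3 m (b=L-a=9):
  R_A = 0 kN
  M_A = -M₀ = -16 kN·m
Superposition: R_A = 18 kN, M_A = 229 kN·m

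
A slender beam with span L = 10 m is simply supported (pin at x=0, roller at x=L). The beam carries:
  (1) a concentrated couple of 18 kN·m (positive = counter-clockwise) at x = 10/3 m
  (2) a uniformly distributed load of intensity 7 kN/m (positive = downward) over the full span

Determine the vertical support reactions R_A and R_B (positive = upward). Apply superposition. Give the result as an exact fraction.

R_A = 184/5 kN, R_B = 166/5 kN

Load 1 — applied couple M₀=18 kN·m at a=10/3 m (b=L-a=20/3):
  R_A = M₀/L = 18/10 = 9/5 kN
  R_B = -M₀/L = -18/10 = -9/5 kN
Load 2 — uniform load w=7 kN/m over full span:
  R_A = wL/2 = 7·10/2 = 35 kN
  R_B = wL/2 = 7·10/2 = 35 kN
Superposition: R_A = 184/5 kN, R_B = 166/5 kN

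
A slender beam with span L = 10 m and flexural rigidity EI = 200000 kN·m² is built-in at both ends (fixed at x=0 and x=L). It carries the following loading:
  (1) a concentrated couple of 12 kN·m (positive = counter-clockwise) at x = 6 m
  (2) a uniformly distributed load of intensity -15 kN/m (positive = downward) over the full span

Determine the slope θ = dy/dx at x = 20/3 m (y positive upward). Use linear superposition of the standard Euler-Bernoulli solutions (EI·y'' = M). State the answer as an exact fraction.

Load 1 — applied couple M₀=12 kN·m at a=6 m (b=L-a=4):
  θ_1 = (R_Ax²/2 - M_Ax - M₀(x-a))/EI  [x>a] with R_A=216/125, M_A=96/25 = ((216/125)·(20/3)²/2 - (96/25)·(20/3) - 12·((20/3)-6))/200000 = 3/125000 rad
Load 2 — uniform load w=-15 kN/m over full span:
  θ_2 = -wx(L-x)(L-2x)/(12EI) = -(-15)·(20/3)·(10-(20/3))·(10-2·(20/3))/(12·200000) = -1/2160 rad
Superposition: θ = Σ θ_i = -2963/6750000 rad ≈ -0.000439 rad

θ(20/3) = -2963/6750000 rad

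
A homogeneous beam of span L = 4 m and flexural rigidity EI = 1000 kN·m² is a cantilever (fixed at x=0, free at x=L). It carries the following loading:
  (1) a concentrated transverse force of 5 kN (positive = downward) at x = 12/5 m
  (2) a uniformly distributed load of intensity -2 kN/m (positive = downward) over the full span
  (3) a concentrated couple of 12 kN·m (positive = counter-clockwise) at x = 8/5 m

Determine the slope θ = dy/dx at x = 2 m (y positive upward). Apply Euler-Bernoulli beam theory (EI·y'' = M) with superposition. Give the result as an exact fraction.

θ(2) = 179/7500 rad

Load 1 — point force P=5 kN at a=12/5 m (b=L-a=8/5):
  θ_1 = -Px(2a-x)/(2EI)  [x≤a] = -5·2·(2·(12/5)-2)/(2·1000) = -7/500 rad
Load 2 — uniform load w=-2 kN/m over full span:
  θ_2 = -wx(x²-3Lx+3L²)/(6EI) = -(-2)·2·(2²-3·4·2+3·4²)/(6·1000) = 7/375 rad
Load 3 — applied couple M₀=12 kN·m at a=8/5 m (b=L-a=12/5):
  θ_3 = M₀a/EI  [x>a] = 12·(8/5)/1000 = 12/625 rad
Superposition: θ = Σ θ_i = 179/7500 rad ≈ 0.023867 rad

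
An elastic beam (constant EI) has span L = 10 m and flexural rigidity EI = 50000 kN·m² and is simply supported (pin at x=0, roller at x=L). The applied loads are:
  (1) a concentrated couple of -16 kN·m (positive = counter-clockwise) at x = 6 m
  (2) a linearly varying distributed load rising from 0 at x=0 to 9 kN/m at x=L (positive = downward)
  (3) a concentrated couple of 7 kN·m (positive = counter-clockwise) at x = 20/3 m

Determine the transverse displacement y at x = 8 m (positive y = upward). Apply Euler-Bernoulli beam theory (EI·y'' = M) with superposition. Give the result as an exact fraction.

Load 1 — applied couple M₀=-16 kN·m at a=6 m (b=L-a=4):
  y_1 = (M₀x³/(6L)-M₀(x-a)²/2+C₁x)/EI  [x>a] with C₁=M₀(3b²-L²)/(6L)=208/15 = ((-16)·8³/(6·10)-(-16)·(8-6)²/2+(208/15)·8)/50000 = 2/15625 m
Load 2 — triangular load w₀=9 kN/m (0→w₀ over full span):
  y_2 = -w₀x(7L⁴-10L²x²+3x⁴)/(360LEI) = -9·8·(7·10⁴-10·10²·8²+3·8⁴)/(360·10·50000) = -1143/156250 m
Load 3 — applied couple M₀=7 kN·m at a=20/3 m (b=L-a=10/3):
  y_3 = (M₀x³/(6L)-M₀(x-a)²/2+C₁x)/EI  [x>a] with C₁=M₀(3b²-L²)/(6L)=-70/9 = (7·8³/(6·10)-7·(8-(20/3))²/2+(-70/9)·8)/50000 = -49/281250 m
Superposition: y = Σ y_i = -5176/703125 m ≈ -0.007361 m

y(8) = -5176/703125 m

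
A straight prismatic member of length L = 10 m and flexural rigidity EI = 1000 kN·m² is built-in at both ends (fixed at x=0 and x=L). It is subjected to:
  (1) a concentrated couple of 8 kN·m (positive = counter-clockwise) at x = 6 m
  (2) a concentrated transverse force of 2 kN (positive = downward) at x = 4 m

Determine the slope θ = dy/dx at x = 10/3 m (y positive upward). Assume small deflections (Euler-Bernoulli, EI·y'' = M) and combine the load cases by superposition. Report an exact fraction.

Load 1 — applied couple M₀=8 kN·m at a=6 m (b=L-a=4):
  θ_1 = (R_Ax²/2 - M_Ax)/EI  [x≤a] with R_A=144/125, M_A=64/25 = ((144/125)·(10/3)²/2 - (64/25)·(10/3))/1000 = -4/1875 rad
Load 2 — point force P=2 kN at a=4 m (b=L-a=6):
  θ_2 = -Pb²x(2aL-(3a+b)x)/(2L³EI)  [x≤a] = -2·6²·(10/3)·(2·4·10-(3·4+6)·(10/3))/(2·10³·1000) = -3/1250 rad
Superposition: θ = Σ θ_i = -17/3750 rad ≈ -0.004533 rad

θ(10/3) = -17/3750 rad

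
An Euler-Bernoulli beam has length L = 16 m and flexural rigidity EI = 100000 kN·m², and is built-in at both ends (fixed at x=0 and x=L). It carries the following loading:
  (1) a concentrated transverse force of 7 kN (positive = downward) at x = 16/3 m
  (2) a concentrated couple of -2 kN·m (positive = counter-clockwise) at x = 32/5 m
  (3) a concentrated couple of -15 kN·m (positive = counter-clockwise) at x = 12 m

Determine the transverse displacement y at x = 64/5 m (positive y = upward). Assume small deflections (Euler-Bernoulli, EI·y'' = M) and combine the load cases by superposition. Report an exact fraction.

Load 1 — point force P=7 kN at a=16/3 m (b=L-a=32/3):
  y_1 = -Pa²(L-x)²(3bL-(3b+a)(L-x))/(6L³EI)  [x>a] = -7·(16/3)²·(16-(64/5))²·(3·(32/3)·16-(3·(32/3)+(16/3))·(16-(64/5)))/(6·16³·100000) = -10304/31640625 m
Load 2 — applied couple M₀=-2 kN·m at a=32/5 m (b=L-a=48/5):
  y_2 = (R_Ax³/6 - M_Ax²/2 - M₀(x-a)²/2)/EI  [x>a] with R_A=-9/50, M_A=-6/25 = ((-9/50)·(64/5)³/6 - (-6/25)·(64/5)²/2 - (-2)·((64/5)-(32/5))²/2)/100000 = -224/9765625 m
Load 3 — applied couple M₀=-15 kN·m at a=12 m (b=L-a=4):
  y_3 = (R_Ax³/6 - M_Ax²/2 - M₀(x-a)²/2)/EI  [x>a] with R_A=-135/128, M_A=-75/16 = ((-135/128)·(64/5)³/6 - (-75/16)·(64/5)²/2 - (-15)·((64/5)-12)²/2)/100000 = 63/312500 m
Superposition: y = Σ y_i = -465101/3164062500 m ≈ -0.000147 m

y(64/5) = -465101/3164062500 m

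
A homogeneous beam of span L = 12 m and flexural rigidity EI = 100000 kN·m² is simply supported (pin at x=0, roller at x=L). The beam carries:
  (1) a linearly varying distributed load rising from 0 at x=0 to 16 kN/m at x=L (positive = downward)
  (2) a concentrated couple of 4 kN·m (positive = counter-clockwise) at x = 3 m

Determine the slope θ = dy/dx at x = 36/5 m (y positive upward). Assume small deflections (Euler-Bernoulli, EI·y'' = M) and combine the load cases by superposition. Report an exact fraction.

θ(36/5) = 174851/125000000 rad

Load 1 — triangular load w₀=16 kN/m (0→w₀ over full span):
  θ_1 = -w₀(7L⁴-30L²x²+15x⁴)/(360LEI) = -16·(7·12⁴-30·12²·(36/5)²+15·(36/5)⁴)/(360·12·100000) = 2784/1953125 rad
Load 2 — applied couple M₀=4 kN·m at a=3 m (b=L-a=9):
  θ_2 = (M₀x²/(2L)-M₀(x-a)+C₁)/EI  [x>a] with C₁=M₀(3b²-L²)/(6L)=11/2 = (4·(36/5)²/(2·12)-4·((36/5)-3)+(11/2))/100000 = -133/5000000 rad
Superposition: θ = Σ θ_i = 174851/125000000 rad ≈ 0.001399 rad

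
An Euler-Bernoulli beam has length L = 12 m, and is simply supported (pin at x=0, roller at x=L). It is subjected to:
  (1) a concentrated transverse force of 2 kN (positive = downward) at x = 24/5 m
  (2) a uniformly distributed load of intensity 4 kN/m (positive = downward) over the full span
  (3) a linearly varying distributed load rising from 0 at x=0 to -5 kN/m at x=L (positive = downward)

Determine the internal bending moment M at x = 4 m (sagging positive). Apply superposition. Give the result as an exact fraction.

M(4) = 1496/45 kN·m

Load 1 — point force P=2 kN at a=24/5 m (b=L-a=36/5):
  M_1 = Pbx/L  [x≤a] = 2·(36/5)·4/12 = 24/5 kN·m
Load 2 — uniform load w=4 kN/m over full span:
  M_2 = wx(L-x)/2 = 4·4·(12-4)/2 = 64 kN·m
Load 3 — triangular load w₀=-5 kN/m (0→w₀ over full span):
  M_3 = w₀Lx/6 - w₀x³/(6L) = (-5)·12·4/6 - (-5)·4³/(6·12) = -320/9 kN·m
Superposition: M = Σ M_i = 1496/45 kN·m ≈ 33.244444 kN·m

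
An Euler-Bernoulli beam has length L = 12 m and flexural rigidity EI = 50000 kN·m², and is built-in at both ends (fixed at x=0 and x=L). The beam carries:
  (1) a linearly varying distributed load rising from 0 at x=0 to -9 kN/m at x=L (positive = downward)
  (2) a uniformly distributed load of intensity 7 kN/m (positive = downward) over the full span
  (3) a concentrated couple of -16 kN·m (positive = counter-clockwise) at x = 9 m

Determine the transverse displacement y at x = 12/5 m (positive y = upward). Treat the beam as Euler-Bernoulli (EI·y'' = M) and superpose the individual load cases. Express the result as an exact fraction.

y(12/5) = -109953/97656250 m

Load 1 — triangular load w₀=-9 kN/m (0→w₀ over full span):
  y_1 = -w₀x²(L-x)²(x+2L)/(120LEI) = -(-9)·(12/5)²·(12-(12/5))²·((12/5)+2·12)/(120·12·50000) = 85536/48828125 m
Load 2 — uniform load w=7 kN/m over full span:
  y_2 = -wx²(L-x)²/(24EI) = -7·(12/5)²·(12-(12/5))²/(24·50000) = -6048/1953125 m
Load 3 — applied couple M₀=-16 kN·m at a=9 m (b=L-a=3):
  y_3 = (R_Ax³/6 - M_Ax²/2)/EI  [x≤a] with R_A=-3/2, M_A=-5 = ((-3/2)·(12/5)³/6 - (-5)·(12/5)²/2)/50000 = 171/781250 m
Superposition: y = Σ y_i = -109953/97656250 m ≈ -0.001126 m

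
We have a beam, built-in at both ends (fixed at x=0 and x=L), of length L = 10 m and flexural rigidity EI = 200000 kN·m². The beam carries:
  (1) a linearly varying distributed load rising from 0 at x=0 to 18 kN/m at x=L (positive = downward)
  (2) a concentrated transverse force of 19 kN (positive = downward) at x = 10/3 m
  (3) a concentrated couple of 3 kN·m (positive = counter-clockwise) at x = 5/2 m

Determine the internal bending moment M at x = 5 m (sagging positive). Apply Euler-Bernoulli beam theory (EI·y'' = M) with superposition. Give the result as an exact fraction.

Load 1 — triangular load w₀=18 kN/m (0→w₀ over full span):
  M_1 = 3w₀Lx/20 - w₀L²/30 - w₀x³/(6L) = 3·18·10·5/20 - 18·10²/30 - 18·5³/(6·10) = 75/2 kN·m
Load 2 — point force P=19 kN at a=10/3 m (b=L-a=20/3):
  M_2 = Pa²(a+3b)(L-x)/L³ - Pa²b/L²  [x>a] = 19·(10/3)²·((10/3)+3·(20/3))·(10-5)/10³ - 19·(10/3)²·(20/3)/10² = 95/9 kN·m
Load 3 — applied couple M₀=3 kN·m at a=5/2 m (b=L-a=15/2):
  M_3 = R_Ax - M_A - M₀  [x>a] with R_A=27/80, M_A=-9/16 = (27/80)·5 - (-9/16) - 3 = -3/4 kN·m
Superposition: M = Σ M_i = 1703/36 kN·m ≈ 47.305556 kN·m

M(5) = 1703/36 kN·m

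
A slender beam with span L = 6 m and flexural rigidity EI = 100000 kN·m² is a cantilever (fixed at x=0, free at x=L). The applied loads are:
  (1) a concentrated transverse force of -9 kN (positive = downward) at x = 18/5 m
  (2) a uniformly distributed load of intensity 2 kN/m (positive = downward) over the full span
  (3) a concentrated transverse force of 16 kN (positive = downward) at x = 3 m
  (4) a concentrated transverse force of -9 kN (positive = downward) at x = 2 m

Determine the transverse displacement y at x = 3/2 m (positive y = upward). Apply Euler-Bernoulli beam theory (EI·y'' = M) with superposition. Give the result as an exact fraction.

y(3/2) = -10431/32000000 m

Load 1 — point force P=-9 kN at a=18/5 m (b=L-a=12/5):
  y_1 = -Px²(3a-x)/(6EI)  [x≤a] = -(-9)·(3/2)²·(3·(18/5)-(3/2))/(6·100000) = 2511/8000000 m
Load 2 — uniform load w=2 kN/m over full span:
  y_2 = -wx²(x²-4Lx+6L²)/(24EI) = -2·(3/2)²·((3/2)²-4·6·(3/2)+6·6²)/(24·100000) = -2187/6400000 m
Load 3 — point force P=16 kN at a=3 m (b=L-a=3):
  y_3 = -Px²(3a-x)/(6EI)  [x≤a] = -16·(3/2)²·(3·3-(3/2))/(6·100000) = -9/20000 m
Load 4 — point force P=-9 kN at a=2 m (b=L-a=4):
  y_4 = -Px²(3a-x)/(6EI)  [x≤a] = -(-9)·(3/2)²·(3·2-(3/2))/(6·100000) = 243/1600000 m
Superposition: y = Σ y_i = -10431/32000000 m ≈ -0.000326 m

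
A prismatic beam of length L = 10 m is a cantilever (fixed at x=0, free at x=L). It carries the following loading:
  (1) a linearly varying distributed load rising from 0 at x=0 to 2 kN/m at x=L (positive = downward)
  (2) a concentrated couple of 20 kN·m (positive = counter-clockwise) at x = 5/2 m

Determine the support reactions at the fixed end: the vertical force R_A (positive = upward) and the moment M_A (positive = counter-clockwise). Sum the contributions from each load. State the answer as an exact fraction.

R_A = 10 kN, M_A = 140/3 kN·m

Load 1 — triangular load w₀=2 kN/m (0→w₀ over full span):
  R_A = w₀L/2 = 2·10/2 = 10 kN
  M_A = w₀L²/3 = 2·10²/3 = 200/3 kN·m
Load 2 — applied couple M₀=20 kN·m at a=5/2 m (b=L-a=15/2):
  R_A = 0 kN
  M_A = -M₀ = -20 kN·m
Superposition: R_A = 10 kN, M_A = 140/3 kN·m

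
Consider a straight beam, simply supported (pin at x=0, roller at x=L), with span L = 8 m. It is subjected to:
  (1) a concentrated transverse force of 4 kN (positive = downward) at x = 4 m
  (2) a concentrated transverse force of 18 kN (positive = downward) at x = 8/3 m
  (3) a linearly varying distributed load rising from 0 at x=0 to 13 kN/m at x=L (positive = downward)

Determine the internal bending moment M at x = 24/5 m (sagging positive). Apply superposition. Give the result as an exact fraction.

M(24/5) = 9856/125 kN·m

Load 1 — point force P=4 kN at a=4 m (b=L-a=4):
  M_1 = Pa(L-x)/L  [x>a] = 4·4·(8-(24/5))/8 = 32/5 kN·m
Load 2 — point force P=18 kN at a=8/3 m (b=L-a=16/3):
  M_2 = Pa(L-x)/L  [x>a] = 18·(8/3)·(8-(24/5))/8 = 96/5 kN·m
Load 3 — triangular load w₀=13 kN/m (0→w₀ over full span):
  M_3 = w₀Lx/6 - w₀x³/(6L) = 13·8·(24/5)/6 - 13·(24/5)³/(6·8) = 6656/125 kN·m
Superposition: M = Σ M_i = 9856/125 kN·m ≈ 78.848000 kN·m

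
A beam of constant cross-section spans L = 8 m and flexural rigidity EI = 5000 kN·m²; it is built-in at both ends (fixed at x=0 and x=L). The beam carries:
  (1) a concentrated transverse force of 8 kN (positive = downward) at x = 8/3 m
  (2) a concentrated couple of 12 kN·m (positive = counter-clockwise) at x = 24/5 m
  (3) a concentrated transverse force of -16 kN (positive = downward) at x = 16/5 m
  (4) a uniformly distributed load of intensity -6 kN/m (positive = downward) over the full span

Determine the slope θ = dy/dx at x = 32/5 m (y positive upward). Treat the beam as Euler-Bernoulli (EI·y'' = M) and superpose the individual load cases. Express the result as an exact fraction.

Load 1 — point force P=8 kN at a=8/3 m (b=L-a=16/3):
  θ_1 = Pa²(L-x)(2bL-(3b+a)(L-x))/(2L³EI)  [x>a] = 8·(8/3)²·(8-(32/5))·(2·(16/3)·8-(3·(16/3)+(8/3))·(8-(32/5)))/(2·8³·5000) = 416/421875 rad
Load 2 — applied couple M₀=12 kN·m at a=24/5 m (b=L-a=16/5):
  θ_2 = (R_Ax²/2 - M_Ax - M₀(x-a))/EI  [x>a] with R_A=54/25, M_A=96/25 = ((54/25)·(32/5)²/2 - (96/25)·(32/5) - 12·((32/5)-(24/5)))/5000 = 36/390625 rad
Load 3 — point force P=-16 kN at a=16/5 m (b=L-a=24/5):
  θ_3 = Pa²(L-x)(2bL-(3b+a)(L-x))/(2L³EI)  [x>a] = (-16)·(16/5)²·(8-(32/5))·(2·(24/5)·8-(3·(24/5)+(16/5))·(8-(32/5)))/(2·8³·5000) = -4864/1953125 rad
Load 4 — uniform load w=-6 kN/m over full span:
  θ_4 = -wx(L-x)(L-2x)/(12EI) = -(-6)·(32/5)·(8-(32/5))·(8-2·(32/5))/(12·5000) = -384/78125 rad
Superposition: θ = Σ θ_i = -333668/52734375 rad ≈ -0.006327 rad

θ(32/5) = -333668/52734375 rad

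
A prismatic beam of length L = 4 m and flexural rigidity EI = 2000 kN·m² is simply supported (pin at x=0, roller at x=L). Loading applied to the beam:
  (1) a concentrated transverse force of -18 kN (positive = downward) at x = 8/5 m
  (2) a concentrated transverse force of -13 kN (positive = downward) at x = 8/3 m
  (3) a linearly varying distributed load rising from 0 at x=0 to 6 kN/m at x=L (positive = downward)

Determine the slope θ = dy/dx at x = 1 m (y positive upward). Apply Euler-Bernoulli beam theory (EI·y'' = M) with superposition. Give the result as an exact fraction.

θ(1) = 2528459/324000000 rad

Load 1 — point force P=-18 kN at a=8/5 m (b=L-a=12/5):
  θ_1 = -Pb(L²-b²-3x²)/(6LEI)  [x≤a] = -(-18)·(12/5)·(4²-(12/5)²-3·1²)/(6·4·2000) = 1629/250000 rad
Load 2 — point force P=-13 kN at a=8/3 m (b=L-a=4/3):
  θ_2 = -Pb(L²-b²-3x²)/(6LEI)  [x≤a] = -(-13)·(4/3)·(4²-(4/3)²-3·1²)/(6·4·2000) = 1313/324000 rad
Load 3 — triangular load w₀=6 kN/m (0→w₀ over full span):
  θ_3 = -w₀(7L⁴-30L²x²+15x⁴)/(360LEI) = -6·(7·4⁴-30·4²·1²+15·1⁴)/(360·4·2000) = -1327/480000 rad
Superposition: θ = Σ θ_i = 2528459/324000000 rad ≈ 0.007804 rad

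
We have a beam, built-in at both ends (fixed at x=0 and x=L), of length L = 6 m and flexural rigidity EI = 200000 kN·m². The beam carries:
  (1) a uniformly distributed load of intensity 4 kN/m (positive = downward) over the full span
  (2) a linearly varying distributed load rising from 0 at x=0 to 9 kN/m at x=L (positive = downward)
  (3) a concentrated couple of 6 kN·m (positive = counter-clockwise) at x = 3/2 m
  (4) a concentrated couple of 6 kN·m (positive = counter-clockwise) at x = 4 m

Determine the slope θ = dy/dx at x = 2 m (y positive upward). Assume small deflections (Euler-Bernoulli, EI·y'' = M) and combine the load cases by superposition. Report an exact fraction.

θ(2) = -347/6000000 rad

Load 1 — uniform load w=4 kN/m over full span:
  θ_1 = -wx(L-x)(L-2x)/(12EI) = -4·2·(6-2)·(6-2·2)/(12·200000) = -1/37500 rad
Load 2 — triangular load w₀=9 kN/m (0→w₀ over full span):
  θ_2 = -w₀(2x(L-x)(L-2x)(x+2L)+x²(L-x)²)/(120LEI) = -9·(2·2·(6-2)·(6-2·2)·(2+2·6)+2²·(6-2)²)/(120·6·200000) = -1/31250 rad
Load 3 — applied couple M₀=6 kN·m at a=3/2 m (b=L-a=9/2):
  θ_3 = (R_Ax²/2 - M_Ax - M₀(x-a))/EI  [x>a] with R_A=9/8, M_A=-9/8 = ((9/8)·2²/2 - (-9/8)·2 - 6·(2-(3/2)))/200000 = 3/400000 rad
Load 4 — applied couple M₀=6 kN·m at a=4 m (b=L-a=2):
  θ_4 = (R_Ax²/2 - M_Ax)/EI  [x≤a] with R_A=4/3, M_A=2 = ((4/3)·2²/2 - 2·2)/200000 = -1/150000 rad
Superposition: θ = Σ θ_i = -347/6000000 rad ≈ -0.000058 rad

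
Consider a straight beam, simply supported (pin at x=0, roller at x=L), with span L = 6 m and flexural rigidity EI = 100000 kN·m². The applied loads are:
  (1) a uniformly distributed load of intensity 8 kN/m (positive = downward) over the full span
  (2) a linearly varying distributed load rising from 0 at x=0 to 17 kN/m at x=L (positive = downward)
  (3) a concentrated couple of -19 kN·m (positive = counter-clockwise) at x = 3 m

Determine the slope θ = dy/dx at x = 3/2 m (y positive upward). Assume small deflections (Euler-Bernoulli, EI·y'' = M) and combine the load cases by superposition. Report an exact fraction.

θ(3/2) = -129517/128000000 rad

Load 1 — uniform load w=8 kN/m over full span:
  θ_1 = -w(L³-6Lx²+4x³)/(24EI) = -8·(6³-6·6·(3/2)²+4·(3/2)³)/(24·100000) = -99/200000 rad
Load 2 — triangular load w₀=17 kN/m (0→w₀ over full span):
  θ_2 = -w₀(7L⁴-30L²x²+15x⁴)/(360LEI) = -17·(7·6⁴-30·6²·(3/2)²+15·(3/2)⁴)/(360·6·100000) = -67677/128000000 rad
Load 3 — applied couple M₀=-19 kN·m at a=3 m (b=L-a=3):
  θ_3 = (M₀x²/(2L)+C₁)/EI  [x≤a] with C₁=M₀(3b²-L²)/(6L)=19/4 = ((-19)·(3/2)²/(2·6)+(19/4))/100000 = 19/1600000 rad
Superposition: θ = Σ θ_i = -129517/128000000 rad ≈ -0.001012 rad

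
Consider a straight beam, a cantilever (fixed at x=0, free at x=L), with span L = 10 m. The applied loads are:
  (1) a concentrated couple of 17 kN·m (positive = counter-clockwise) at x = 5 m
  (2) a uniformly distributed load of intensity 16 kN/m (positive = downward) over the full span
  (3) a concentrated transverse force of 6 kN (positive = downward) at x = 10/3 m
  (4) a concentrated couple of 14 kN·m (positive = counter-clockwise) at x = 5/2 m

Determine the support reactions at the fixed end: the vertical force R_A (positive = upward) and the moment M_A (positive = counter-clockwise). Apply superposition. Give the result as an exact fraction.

Load 1 — applied couple M₀=17 kN·m at a=5 m (b=L-a=5):
  R_A = 0 kN
  M_A = -M₀ = -17 kN·m
Load 2 — uniform load w=16 kN/m over full span:
  R_A = wL = 16·10 = 160 kN
  M_A = wL²/2 = 16·10²/2 = 800 kN·m
Load 3 — point force P=6 kN at a=10/3 m (b=L-a=20/3):
  R_A = P = 6 kN
  M_A = Pa = 6·(10/3) = 20 kN·m
Load 4 — applied couple M₀=14 kN·m at a=5/2 m (b=L-a=15/2):
  R_A = 0 kN
  M_A = -M₀ = -14 kN·m
Superposition: R_A = 166 kN, M_A = 789 kN·m

R_A = 166 kN, M_A = 789 kN·m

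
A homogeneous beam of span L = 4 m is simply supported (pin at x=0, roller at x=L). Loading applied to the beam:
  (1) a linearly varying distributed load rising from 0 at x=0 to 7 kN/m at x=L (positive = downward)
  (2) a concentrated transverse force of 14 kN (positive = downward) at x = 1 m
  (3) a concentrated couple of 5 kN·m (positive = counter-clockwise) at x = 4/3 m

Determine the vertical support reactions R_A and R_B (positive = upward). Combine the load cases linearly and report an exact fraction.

Load 1 — triangular load w₀=7 kN/m (0→w₀ over full span):
  R_A = w₀L/6 = 7·4/6 = 14/3 kN
  R_B = w₀L/3 = 7·4/3 = 28/3 kN
Load 2 — point force P=14 kN at a=1 m (b=L-a=3):
  R_A = Pb/L = 14·3/4 = 21/2 kN
  R_B = Pa/L = 14·1/4 = 7/2 kN
Load 3 — applied couple M₀=5 kN·m at a=4/3 m (b=L-a=8/3):
  R_A = M₀/L = 5/4 kN
  R_B = -M₀/L = -5/4 kN
Superposition: R_A = 197/12 kN, R_B = 139/12 kN

R_A = 197/12 kN, R_B = 139/12 kN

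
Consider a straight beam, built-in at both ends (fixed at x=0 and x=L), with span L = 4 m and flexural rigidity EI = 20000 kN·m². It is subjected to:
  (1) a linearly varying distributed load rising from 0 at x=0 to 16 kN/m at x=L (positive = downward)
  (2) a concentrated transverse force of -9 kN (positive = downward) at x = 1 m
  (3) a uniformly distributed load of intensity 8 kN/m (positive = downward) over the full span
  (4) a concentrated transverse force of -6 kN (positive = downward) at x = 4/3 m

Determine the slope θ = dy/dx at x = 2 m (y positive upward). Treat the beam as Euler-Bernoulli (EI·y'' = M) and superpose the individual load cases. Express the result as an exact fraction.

θ(2) = -1109/14400000 rad

Load 1 — triangular load w₀=16 kN/m (0→w₀ over full span):
  θ_1 = -w₀(2x(L-x)(L-2x)(x+2L)+x²(L-x)²)/(120LEI) = -16·(2·2·(4-2)·(4-2·2)·(2+2·4)+2²·(4-2)²)/(120·4·20000) = -1/37500 rad
Load 2 — point force P=-9 kN at a=1 m (b=L-a=3):
  θ_2 = Pa²(L-x)(2bL-(3b+a)(L-x))/(2L³EI)  [x>a] = (-9)·1²·(4-2)·(2·3·4-(3·3+1)·(4-2))/(2·4³·20000) = -9/320000 rad
Load 3 — uniform load w=8 kN/m over full span:
  θ_3 = -wx(L-x)(L-2x)/(12EI) = -8·2·(4-2)·(4-2·2)/(12·20000) = 0 rad
Load 4 — point force P=-6 kN at a=4/3 m (b=L-a=8/3):
  θ_4 = Pa²(L-x)(2bL-(3b+a)(L-x))/(2L³EI)  [x>a] = (-6)·(4/3)²·(4-2)·(2·(8/3)·4-(3·(8/3)+(4/3))·(4-2))/(2·4³·20000) = -1/45000 rad
Superposition: θ = Σ θ_i = -1109/14400000 rad ≈ -0.000077 rad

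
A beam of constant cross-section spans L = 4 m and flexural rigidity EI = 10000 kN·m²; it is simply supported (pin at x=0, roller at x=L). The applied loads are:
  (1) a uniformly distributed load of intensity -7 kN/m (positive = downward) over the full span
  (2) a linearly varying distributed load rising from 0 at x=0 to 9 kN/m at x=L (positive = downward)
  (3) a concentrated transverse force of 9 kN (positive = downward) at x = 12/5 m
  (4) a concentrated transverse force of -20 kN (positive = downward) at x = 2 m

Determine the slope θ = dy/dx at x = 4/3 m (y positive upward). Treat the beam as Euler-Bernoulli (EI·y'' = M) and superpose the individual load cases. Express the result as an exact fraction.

θ(4/3) = 22963/25312500 rad

Load 1 — uniform load w=-7 kN/m over full span:
  θ_1 = -w(L³-6Lx²+4x³)/(24EI) = -(-7)·(4³-6·4·(4/3)²+4·(4/3)³)/(24·10000) = 91/101250 rad
Load 2 — triangular load w₀=9 kN/m (0→w₀ over full span):
  θ_2 = -w₀(7L⁴-30L²x²+15x⁴)/(360LEI) = -9·(7·4⁴-30·4²·(4/3)²+15·(4/3)⁴)/(360·4·10000) = -52/84375 rad
Load 3 — point force P=9 kN at a=12/5 m (b=L-a=8/5):
  θ_3 = -Pb(L²-b²-3x²)/(6LEI)  [x≤a] = -9·(8/5)·(4²-(8/5)²-3·(4/3)²)/(6·4·10000) = -38/78125 rad
Load 4 — point force P=-20 kN at a=2 m (b=L-a=2):
  θ_4 = -Pb(L²-b²-3x²)/(6LEI)  [x≤a] = -(-20)·2·(4²-2²-3·(4/3)²)/(6·4·10000) = 1/900 rad
Superposition: θ = Σ θ_i = 22963/25312500 rad ≈ 0.000907 rad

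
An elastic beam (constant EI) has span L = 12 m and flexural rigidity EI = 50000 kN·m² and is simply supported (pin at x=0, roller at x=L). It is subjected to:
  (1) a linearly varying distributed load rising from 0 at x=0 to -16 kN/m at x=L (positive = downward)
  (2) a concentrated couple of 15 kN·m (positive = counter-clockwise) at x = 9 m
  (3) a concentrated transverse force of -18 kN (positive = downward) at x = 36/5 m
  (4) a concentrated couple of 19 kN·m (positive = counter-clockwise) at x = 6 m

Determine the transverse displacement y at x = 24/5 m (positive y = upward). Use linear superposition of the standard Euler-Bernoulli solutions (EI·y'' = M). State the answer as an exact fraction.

Load 1 — triangular load w₀=-16 kN/m (0→w₀ over full span):
  y_1 = -w₀x(7L⁴-10L²x²+3x⁴)/(360LEI) = -(-16)·(24/5)·(7·12⁴-10·12²·(24/5)²+3·(24/5)⁴)/(360·12·50000) = 1971648/48828125 m
Load 2 — applied couple M₀=15 kN·m at a=9 m (b=L-a=3):
  y_2 = (M₀x³/(6L)+C₁x)/EI  [x≤a] with C₁=M₀(3b²-L²)/(6L)=-195/8 = (15·(24/5)³/(6·12)+(-195/8)·(24/5))/50000 = -2349/1250000 m
Load 3 — point force P=-18 kN at a=36/5 m (b=L-a=24/5):
  y_3 = -Pbx(L²-b²-x²)/(6LEI)  [x≤a] = -(-18)·(24/5)·(24/5)·(12²-(24/5)²-(24/5)²)/(6·12·50000) = 22032/1953125 m
Load 4 — applied couple M₀=19 kN·m at a=6 m (b=L-a=6):
  y_4 = (M₀x³/(6L)+C₁x)/EI  [x≤a] with C₁=M₀(3b²-L²)/(6L)=-19/2 = (19·(24/5)³/(6·12)+(-19/2)·(24/5))/50000 = -513/1562500 m
Superposition: y = Σ y_i = 38634543/781250000 m ≈ 0.049452 m

y(24/5) = 38634543/781250000 m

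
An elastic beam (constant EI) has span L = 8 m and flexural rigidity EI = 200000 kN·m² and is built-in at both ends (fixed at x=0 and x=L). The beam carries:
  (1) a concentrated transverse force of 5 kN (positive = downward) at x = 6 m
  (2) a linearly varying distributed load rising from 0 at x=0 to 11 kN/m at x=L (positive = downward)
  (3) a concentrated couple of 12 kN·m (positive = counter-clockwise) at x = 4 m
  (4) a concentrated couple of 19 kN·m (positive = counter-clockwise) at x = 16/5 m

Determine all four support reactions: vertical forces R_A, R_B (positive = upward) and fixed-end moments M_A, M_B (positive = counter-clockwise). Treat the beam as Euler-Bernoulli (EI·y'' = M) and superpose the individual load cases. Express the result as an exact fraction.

Load 1 — point force P=5 kN at a=6 m (b=L-a=2):
  R_A = Pb²(3a+b)/L³ = 5·2²·(3·6+2)/8³ = 25/32 kN
  M_A = Pab²/L² = 5·6·2²/8² = 15/8 kN·m
  R_B = Pa²(a+3b)/L³ = 5·6²·(6+3·2)/8³ = 135/32 kN
  M_B = -Pa²b/L² = -5·6²·2/8² = -45/8 kN·m
Load 2 — triangular load w₀=11 kN/m (0→w₀ over full span):
  R_A = 3w₀L/20 = 3·11·8/20 = 66/5 kN
  M_A = w₀L²/30 = 11·8²/30 = 352/15 kN·m
  R_B = 7w₀L/20 = 7·11·8/20 = 154/5 kN
  M_B = -w₀L²/20 = -11·8²/20 = -176/5 kN·m
Load 3 — applied couple M₀=12 kN·m at a=4 m (b=L-a=4):
  R_A = 6M₀ab/L³ = 6·12·4·4/8³ = 9/4 kN
  M_A = M₀b(2a-b)/L² = 12·4·(2·4-4)/8² = 3 kN·m
  R_B = -6M₀ab/L³ = -6·12·4·4/8³ = -9/4 kN
  M_B = M₀a(2b-a)/L² = 12·4·(2·4-4)/8² = 3 kN·m
Load 4 — applied couple M₀=19 kN·m at a=16/5 m (b=L-a=24/5):
  R_A = 6M₀ab/L³ = 6·19·(16/5)·(24/5)/8³ = 171/50 kN
  M_A = M₀b(2a-b)/L² = 19·(24/5)·(2·(16/5)-(24/5))/8² = 57/25 kN·m
  R_B = -6M₀ab/L³ = -6·19·(16/5)·(24/5)/8³ = -171/50 kN
  M_B = M₀a(2b-a)/L² = 19·(16/5)·(2·(24/5)-(16/5))/8² = 152/25 kN·m
Superposition: R_A = 15721/800 kN, M_A = 18373/600 kN·m, R_B = 23479/800 kN, M_B = -6349/200 kN·m

R_A = 15721/800 kN, M_A = 18373/600 kN·m, R_B = 23479/800 kN, M_B = -6349/200 kN·m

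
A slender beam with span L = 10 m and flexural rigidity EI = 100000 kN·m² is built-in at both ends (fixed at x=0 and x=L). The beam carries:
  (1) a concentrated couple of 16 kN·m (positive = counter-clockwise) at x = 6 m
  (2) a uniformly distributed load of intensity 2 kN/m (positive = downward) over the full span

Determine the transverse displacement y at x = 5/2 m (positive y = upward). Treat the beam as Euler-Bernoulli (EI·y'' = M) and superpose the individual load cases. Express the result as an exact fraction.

y(5/2) = -503/1280000 m

Load 1 — applied couple M₀=16 kN·m at a=6 m (b=L-a=4):
  y_1 = (R_Ax³/6 - M_Ax²/2)/EI  [x≤a] with R_A=288/125, M_A=128/25 = ((288/125)·(5/2)³/6 - (128/25)·(5/2)²/2)/100000 = -1/10000 m
Load 2 — uniform load w=2 kN/m over full span:
  y_2 = -wx²(L-x)²/(24EI) = -2·(5/2)²·(10-(5/2))²/(24·100000) = -3/10240 m
Superposition: y = Σ y_i = -503/1280000 m ≈ -0.000393 m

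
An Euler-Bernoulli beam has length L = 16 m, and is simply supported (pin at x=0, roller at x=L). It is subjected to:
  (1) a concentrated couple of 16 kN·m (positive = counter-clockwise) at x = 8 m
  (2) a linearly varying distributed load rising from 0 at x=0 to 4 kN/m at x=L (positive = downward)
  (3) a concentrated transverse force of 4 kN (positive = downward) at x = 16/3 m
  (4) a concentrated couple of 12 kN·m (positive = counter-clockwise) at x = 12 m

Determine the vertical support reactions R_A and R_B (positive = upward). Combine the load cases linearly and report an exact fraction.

Load 1 — applied couple M₀=16 kN·m at a=8 m (b=L-a=8):
  R_A = M₀/L = 16/16 = 1 kN
  R_B = -M₀/L = -16/16 = -1 kN
Load 2 — triangular load w₀=4 kN/m (0→w₀ over full span):
  R_A = w₀L/6 = 4·16/6 = 32/3 kN
  R_B = w₀L/3 = 4·16/3 = 64/3 kN
Load 3 — point force P=4 kN at a=16/3 m (b=L-a=32/3):
  R_A = Pb/L = 4·(32/3)/16 = 8/3 kN
  R_B = Pa/L = 4·(16/3)/16 = 4/3 kN
Load 4 — applied couple M₀=12 kN·m at a=12 m (b=L-a=4):
  R_A = M₀/L = 12/16 = 3/4 kN
  R_B = -M₀/L = -12/16 = -3/4 kN
Superposition: R_A = 181/12 kN, R_B = 251/12 kN

R_A = 181/12 kN, R_B = 251/12 kN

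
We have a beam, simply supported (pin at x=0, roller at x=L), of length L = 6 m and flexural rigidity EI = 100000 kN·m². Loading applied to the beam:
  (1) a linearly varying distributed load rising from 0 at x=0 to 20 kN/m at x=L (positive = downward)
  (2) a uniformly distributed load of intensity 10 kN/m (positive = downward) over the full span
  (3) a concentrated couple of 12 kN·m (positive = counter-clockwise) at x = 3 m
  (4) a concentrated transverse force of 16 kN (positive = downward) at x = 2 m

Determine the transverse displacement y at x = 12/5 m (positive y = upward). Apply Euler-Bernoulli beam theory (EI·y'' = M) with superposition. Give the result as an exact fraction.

Load 1 — triangular load w₀=20 kN/m (0→w₀ over full span):
  y_1 = -w₀x(7L⁴-10L²x²+3x⁴)/(360LEI) = -20·(12/5)·(7·6⁴-10·6²·(12/5)²+3·(12/5)⁴)/(360·6·100000) = -30807/19531250 m
Load 2 — uniform load w=10 kN/m over full span:
  y_2 = -wx(L³-2Lx²+x³)/(24EI) = -10·(12/5)·(6³-2·6·(12/5)²+(12/5)³)/(24·100000) = -2511/1562500 m
Load 3 — applied couple M₀=12 kN·m at a=3 m (b=L-a=3):
  y_3 = (M₀x³/(6L)+C₁x)/EI  [x≤a] with C₁=M₀(3b²-L²)/(6L)=-3 = (12·(12/5)³/(6·6)+(-3)·(12/5))/100000 = -81/3125000 m
Load 4 — point force P=16 kN at a=2 m (b=L-a=4):
  y_4 = -Pa(L-x)(2Lx-a²-x²)/(6LEI)  [x>a] = -16·2·(6-(12/5))·(2·6·(12/5)-2²-(12/5)²)/(6·6·100000) = -238/390625 m
Superposition: y = Σ y_i = -298403/78125000 m ≈ -0.003820 m

y(12/5) = -298403/78125000 m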